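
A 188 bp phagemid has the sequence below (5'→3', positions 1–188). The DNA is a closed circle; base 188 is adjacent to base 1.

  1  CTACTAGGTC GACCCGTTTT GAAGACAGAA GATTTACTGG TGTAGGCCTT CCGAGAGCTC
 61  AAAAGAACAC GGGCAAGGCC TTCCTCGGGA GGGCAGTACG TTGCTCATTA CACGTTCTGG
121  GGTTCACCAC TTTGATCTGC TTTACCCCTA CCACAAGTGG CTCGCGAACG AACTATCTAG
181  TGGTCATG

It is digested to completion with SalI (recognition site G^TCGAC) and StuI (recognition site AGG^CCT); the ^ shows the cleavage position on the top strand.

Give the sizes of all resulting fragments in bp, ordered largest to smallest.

The SalI site (GTCGAC) starts at position 8.
SalI cuts after the first base of each site, so after position 8.
StuI sites (AGGCCT) start at positions 44, 76.
StuI cuts after base 3 of each site, so after positions 46, 78.
Combined cut positions: 8, 46, 78.
Circular molecule, 3 cuts → 3 fragments:
  9–46 → 38 bp
  47–78 → 32 bp
  79–188 then 1–8 → 110 + 8 = 118 bp
Sorted largest to smallest: 118, 38, 32 bp.

118, 38, 32 bp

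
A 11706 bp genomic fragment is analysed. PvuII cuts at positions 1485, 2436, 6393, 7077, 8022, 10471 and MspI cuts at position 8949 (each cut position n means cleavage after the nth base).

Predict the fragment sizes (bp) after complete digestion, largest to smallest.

Combined cut positions (sorted): 1485, 2436, 6393, 7077, 8022, 8949, 10471.
Linear molecule, 7 cuts → 8 fragments:
  1485 − 0 = 1485 bp
  2436 − 1485 = 951 bp
  6393 − 2436 = 3957 bp
  7077 − 6393 = 684 bp
  8022 − 7077 = 945 bp
  8949 − 8022 = 927 bp
  10471 − 8949 = 1522 bp
  11706 − 10471 = 1235 bp
Sorted largest to smallest: 3957, 1522, 1485, 1235, 951, 945, 927, 684 bp.

3957, 1522, 1485, 1235, 951, 945, 927, 684 bp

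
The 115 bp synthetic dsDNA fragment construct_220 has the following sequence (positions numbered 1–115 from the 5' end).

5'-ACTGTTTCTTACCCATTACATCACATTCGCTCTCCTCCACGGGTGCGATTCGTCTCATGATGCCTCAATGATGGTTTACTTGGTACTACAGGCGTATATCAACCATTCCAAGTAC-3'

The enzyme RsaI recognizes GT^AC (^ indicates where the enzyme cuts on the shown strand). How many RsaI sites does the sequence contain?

GTAC occurs starting at positions 83, 112.
RsaI cuts at 2 sites.

2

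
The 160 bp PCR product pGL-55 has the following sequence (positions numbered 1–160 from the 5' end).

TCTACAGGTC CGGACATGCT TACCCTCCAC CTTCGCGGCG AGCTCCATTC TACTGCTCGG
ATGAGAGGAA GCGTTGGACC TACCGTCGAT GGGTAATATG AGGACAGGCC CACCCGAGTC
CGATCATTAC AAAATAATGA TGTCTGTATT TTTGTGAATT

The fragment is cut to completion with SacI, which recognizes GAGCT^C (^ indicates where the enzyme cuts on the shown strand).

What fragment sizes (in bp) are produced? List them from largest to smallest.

116, 44 bp

The SacI site (GAGCTC) starts at position 40.
SacI cuts after base 5 of each site (before the last base), so after position 44.
Linear molecule, 1 cut → 2 fragments:
  1–44 → 44 bp
  45–160 → 116 bp
Sorted largest to smallest: 116, 44 bp.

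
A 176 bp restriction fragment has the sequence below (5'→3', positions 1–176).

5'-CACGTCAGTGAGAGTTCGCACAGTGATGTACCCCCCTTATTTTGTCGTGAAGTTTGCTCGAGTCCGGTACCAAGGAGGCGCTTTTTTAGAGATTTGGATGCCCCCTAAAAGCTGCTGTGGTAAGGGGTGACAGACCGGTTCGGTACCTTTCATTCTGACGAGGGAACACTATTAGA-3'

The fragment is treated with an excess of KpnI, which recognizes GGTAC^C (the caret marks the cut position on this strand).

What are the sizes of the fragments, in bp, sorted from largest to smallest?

KpnI sites (GGTACC) start at positions 66, 142.
KpnI cuts after base 5 of each site (before the last base), so after positions 70, 146.
Linear molecule, 2 cuts → 3 fragments:
  1–70 → 70 bp
  71–146 → 76 bp
  147–176 → 30 bp
Sorted largest to smallest: 76, 70, 30 bp.

76, 70, 30 bp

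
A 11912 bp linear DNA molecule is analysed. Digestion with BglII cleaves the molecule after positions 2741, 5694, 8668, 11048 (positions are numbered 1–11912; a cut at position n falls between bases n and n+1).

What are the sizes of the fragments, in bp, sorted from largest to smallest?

Linear molecule, 4 cuts → 5 fragments:
  2741 − 0 = 2741 bp
  5694 − 2741 = 2953 bp
  8668 − 5694 = 2974 bp
  11048 − 8668 = 2380 bp
  11912 − 11048 = 864 bp
Sorted largest to smallest: 2974, 2953, 2741, 2380, 864 bp.

2974, 2953, 2741, 2380, 864 bp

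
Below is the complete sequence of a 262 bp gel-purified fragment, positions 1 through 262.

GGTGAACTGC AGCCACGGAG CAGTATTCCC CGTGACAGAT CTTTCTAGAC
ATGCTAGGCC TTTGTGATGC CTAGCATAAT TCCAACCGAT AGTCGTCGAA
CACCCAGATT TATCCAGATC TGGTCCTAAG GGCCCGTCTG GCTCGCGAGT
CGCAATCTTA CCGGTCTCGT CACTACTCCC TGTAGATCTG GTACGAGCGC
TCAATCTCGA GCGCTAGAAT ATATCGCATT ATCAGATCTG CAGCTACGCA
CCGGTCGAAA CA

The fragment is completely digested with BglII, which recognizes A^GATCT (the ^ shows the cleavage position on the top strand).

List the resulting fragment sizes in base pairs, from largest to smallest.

BglII sites (AGATCT) start at positions 37, 116, 184, 234.
BglII cuts after the first base of each site, so after positions 37, 116, 184, 234.
Linear molecule, 4 cuts → 5 fragments:
  1–37 → 37 bp
  38–116 → 79 bp
  117–184 → 68 bp
  185–234 → 50 bp
  235–262 → 28 bp
Sorted largest to smallest: 79, 68, 50, 37, 28 bp.

79, 68, 50, 37, 28 bp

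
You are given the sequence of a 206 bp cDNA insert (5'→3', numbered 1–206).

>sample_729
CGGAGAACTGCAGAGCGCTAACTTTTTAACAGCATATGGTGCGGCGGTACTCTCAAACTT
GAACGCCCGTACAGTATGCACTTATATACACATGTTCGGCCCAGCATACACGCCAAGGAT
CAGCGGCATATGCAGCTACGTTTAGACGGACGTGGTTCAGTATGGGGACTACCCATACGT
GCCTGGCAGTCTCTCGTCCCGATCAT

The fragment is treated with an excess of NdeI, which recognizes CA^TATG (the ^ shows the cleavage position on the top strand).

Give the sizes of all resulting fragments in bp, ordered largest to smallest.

94, 78, 34 bp

NdeI sites (CATATG) start at positions 33, 127.
NdeI cuts after base 2 of each site, so after positions 34, 128.
Linear molecule, 2 cuts → 3 fragments:
  1–34 → 34 bp
  35–128 → 94 bp
  129–206 → 78 bp
Sorted largest to smallest: 94, 78, 34 bp.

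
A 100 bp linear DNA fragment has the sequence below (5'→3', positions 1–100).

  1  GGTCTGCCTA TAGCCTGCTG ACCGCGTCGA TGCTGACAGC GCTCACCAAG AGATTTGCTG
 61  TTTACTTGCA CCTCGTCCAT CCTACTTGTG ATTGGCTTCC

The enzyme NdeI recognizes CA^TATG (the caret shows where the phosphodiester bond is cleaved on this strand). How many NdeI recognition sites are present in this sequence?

No occurrence of CATATG is present in the sequence.
NdeI does not cut: 0 sites.

0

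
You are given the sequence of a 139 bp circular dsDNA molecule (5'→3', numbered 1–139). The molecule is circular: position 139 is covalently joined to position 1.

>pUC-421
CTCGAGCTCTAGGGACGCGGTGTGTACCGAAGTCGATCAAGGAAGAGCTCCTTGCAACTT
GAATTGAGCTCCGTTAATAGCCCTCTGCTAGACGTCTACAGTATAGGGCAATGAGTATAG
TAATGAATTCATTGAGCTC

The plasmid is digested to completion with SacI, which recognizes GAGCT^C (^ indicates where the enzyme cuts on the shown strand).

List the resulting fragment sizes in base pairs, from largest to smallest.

68, 41, 21, 9 bp

SacI sites (GAGCTC) start at positions 4, 45, 66, 134.
SacI cuts after base 5 of each site (before the last base), so after positions 8, 49, 70, 138.
Circular molecule, 4 cuts → 4 fragments:
  9–49 → 41 bp
  50–70 → 21 bp
  71–138 → 68 bp
  139–139 then 1–8 → 1 + 8 = 9 bp
Sorted largest to smallest: 68, 41, 21, 9 bp.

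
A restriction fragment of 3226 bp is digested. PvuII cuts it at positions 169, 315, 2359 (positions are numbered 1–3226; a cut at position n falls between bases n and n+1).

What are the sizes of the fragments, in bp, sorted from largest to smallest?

Linear molecule, 3 cuts → 4 fragments:
  169 − 0 = 169 bp
  315 − 169 = 146 bp
  2359 − 315 = 2044 bp
  3226 − 2359 = 867 bp
Sorted largest to smallest: 2044, 867, 169, 146 bp.

2044, 867, 169, 146 bp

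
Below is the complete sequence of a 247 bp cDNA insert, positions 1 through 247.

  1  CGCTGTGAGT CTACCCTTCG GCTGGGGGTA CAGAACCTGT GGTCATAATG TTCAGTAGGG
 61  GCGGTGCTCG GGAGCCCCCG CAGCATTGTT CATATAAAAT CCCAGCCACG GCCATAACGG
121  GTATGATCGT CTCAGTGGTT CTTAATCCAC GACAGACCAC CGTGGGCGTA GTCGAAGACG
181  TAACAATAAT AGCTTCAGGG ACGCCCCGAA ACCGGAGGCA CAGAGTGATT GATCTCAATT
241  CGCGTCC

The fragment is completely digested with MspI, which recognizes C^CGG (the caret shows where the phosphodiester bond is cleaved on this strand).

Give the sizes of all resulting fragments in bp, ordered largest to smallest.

The MspI site (CCGG) starts at position 212.
MspI cuts after the first base of each site, so after position 212.
Linear molecule, 1 cut → 2 fragments:
  1–212 → 212 bp
  213–247 → 35 bp
Sorted largest to smallest: 212, 35 bp.

212, 35 bp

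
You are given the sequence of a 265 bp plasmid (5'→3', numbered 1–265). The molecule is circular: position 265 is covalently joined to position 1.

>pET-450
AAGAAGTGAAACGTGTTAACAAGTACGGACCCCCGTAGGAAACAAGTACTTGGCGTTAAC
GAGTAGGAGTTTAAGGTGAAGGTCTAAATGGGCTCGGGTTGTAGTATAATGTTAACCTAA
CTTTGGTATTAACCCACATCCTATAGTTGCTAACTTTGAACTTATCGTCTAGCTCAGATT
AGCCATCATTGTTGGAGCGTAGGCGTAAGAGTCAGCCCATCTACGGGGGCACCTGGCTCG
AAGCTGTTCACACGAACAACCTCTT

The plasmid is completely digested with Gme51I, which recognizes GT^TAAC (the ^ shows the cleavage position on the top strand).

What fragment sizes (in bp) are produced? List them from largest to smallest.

169, 56, 40 bp

Gme51I sites (GTTAAC) start at positions 15, 55, 111.
Gme51I cuts after base 2 of each site, so after positions 16, 56, 112.
Circular molecule, 3 cuts → 3 fragments:
  17–56 → 40 bp
  57–112 → 56 bp
  113–265 then 1–16 → 153 + 16 = 169 bp
Sorted largest to smallest: 169, 56, 40 bp.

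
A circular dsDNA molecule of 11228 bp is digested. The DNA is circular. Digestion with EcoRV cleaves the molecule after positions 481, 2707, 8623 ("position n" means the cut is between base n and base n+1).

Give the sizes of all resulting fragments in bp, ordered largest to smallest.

5916, 3086, 2226 bp

Circular molecule, 3 cuts → 3 fragments:
  2707 − 481 = 2226 bp
  8623 − 2707 = 5916 bp
  wrap: 11228 − 8623 + 481 = 3086 bp
Sorted largest to smallest: 5916, 3086, 2226 bp.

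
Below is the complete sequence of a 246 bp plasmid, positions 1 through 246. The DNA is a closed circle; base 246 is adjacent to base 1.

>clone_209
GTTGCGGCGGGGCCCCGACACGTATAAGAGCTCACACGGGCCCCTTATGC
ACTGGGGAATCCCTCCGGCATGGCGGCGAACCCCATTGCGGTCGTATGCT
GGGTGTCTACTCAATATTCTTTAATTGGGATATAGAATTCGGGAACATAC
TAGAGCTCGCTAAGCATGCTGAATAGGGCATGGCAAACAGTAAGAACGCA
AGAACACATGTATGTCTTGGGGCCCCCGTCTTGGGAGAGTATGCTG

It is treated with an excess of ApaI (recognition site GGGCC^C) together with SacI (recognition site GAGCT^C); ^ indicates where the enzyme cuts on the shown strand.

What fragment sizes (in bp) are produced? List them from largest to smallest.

ApaI sites (GGGCCC) start at positions 10, 38, 220.
ApaI cuts after base 5 of each site (before the last base), so after positions 14, 42, 224.
SacI sites (GAGCTC) start at positions 28, 153.
SacI cuts after base 5 of each site (before the last base), so after positions 32, 157.
Combined cut positions: 14, 32, 42, 157, 224.
Circular molecule, 5 cuts → 5 fragments:
  15–32 → 18 bp
  33–42 → 10 bp
  43–157 → 115 bp
  158–224 → 67 bp
  225–246 then 1–14 → 22 + 14 = 36 bp
Sorted largest to smallest: 115, 67, 36, 18, 10 bp.

115, 67, 36, 18, 10 bp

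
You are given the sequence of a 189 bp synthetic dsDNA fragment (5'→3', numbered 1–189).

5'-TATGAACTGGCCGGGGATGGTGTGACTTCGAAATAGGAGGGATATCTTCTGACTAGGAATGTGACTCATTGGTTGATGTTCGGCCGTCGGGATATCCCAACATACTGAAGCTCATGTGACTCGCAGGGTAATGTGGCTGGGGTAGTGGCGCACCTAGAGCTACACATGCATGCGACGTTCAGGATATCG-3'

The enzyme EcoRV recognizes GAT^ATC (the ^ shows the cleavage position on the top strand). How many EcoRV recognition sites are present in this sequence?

3

GATATC occurs starting at positions 41, 91, 183.
EcoRV cuts at 3 sites.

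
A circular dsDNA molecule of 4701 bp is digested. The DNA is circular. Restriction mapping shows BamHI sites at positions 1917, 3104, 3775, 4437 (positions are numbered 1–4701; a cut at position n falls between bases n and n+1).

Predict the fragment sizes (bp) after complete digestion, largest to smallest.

2181, 1187, 671, 662 bp

Circular molecule, 4 cuts → 4 fragments:
  3104 − 1917 = 1187 bp
  3775 − 3104 = 671 bp
  4437 − 3775 = 662 bp
  wrap: 4701 − 4437 + 1917 = 2181 bp
Sorted largest to smallest: 2181, 1187, 671, 662 bp.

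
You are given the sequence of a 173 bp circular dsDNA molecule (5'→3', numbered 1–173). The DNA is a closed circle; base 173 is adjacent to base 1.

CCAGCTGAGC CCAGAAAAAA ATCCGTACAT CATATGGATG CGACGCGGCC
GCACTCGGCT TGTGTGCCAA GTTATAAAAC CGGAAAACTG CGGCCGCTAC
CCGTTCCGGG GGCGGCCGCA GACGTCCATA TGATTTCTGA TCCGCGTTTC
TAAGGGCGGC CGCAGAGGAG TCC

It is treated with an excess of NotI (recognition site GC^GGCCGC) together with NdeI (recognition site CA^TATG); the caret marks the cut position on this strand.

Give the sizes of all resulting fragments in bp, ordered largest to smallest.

NotI sites (GCGGCCGC) start at positions 45, 90, 112, 156.
NotI cuts after base 2 of each site, so after positions 46, 91, 113, 157.
NdeI sites (CATATG) start at positions 31, 127.
NdeI cuts after base 2 of each site, so after positions 32, 128.
Combined cut positions: 32, 46, 91, 113, 128, 157.
Circular molecule, 6 cuts → 6 fragments:
  33–46 → 14 bp
  47–91 → 45 bp
  92–113 → 22 bp
  114–128 → 15 bp
  129–157 → 29 bp
  158–173 then 1–32 → 16 + 32 = 48 bp
Sorted largest to smallest: 48, 45, 29, 22, 15, 14 bp.

48, 45, 29, 22, 15, 14 bp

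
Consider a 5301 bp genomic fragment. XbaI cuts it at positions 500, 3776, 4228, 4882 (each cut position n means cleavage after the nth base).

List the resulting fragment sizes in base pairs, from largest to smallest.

Linear molecule, 4 cuts → 5 fragments:
  500 − 0 = 500 bp
  3776 − 500 = 3276 bp
  4228 − 3776 = 452 bp
  4882 − 4228 = 654 bp
  5301 − 4882 = 419 bp
Sorted largest to smallest: 3276, 654, 500, 452, 419 bp.

3276, 654, 500, 452, 419 bp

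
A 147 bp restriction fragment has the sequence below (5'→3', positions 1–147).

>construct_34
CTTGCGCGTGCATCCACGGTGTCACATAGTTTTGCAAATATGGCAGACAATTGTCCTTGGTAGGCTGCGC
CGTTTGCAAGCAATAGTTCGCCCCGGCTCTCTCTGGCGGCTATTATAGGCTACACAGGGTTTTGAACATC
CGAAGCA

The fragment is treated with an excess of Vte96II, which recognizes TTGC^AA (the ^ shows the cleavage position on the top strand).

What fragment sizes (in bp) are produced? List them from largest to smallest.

70, 42, 35 bp

Vte96II sites (TTGCAA) start at positions 32, 74.
Vte96II cuts after base 4 of each site, so after positions 35, 77.
Linear molecule, 2 cuts → 3 fragments:
  1–35 → 35 bp
  36–77 → 42 bp
  78–147 → 70 bp
Sorted largest to smallest: 70, 42, 35 bp.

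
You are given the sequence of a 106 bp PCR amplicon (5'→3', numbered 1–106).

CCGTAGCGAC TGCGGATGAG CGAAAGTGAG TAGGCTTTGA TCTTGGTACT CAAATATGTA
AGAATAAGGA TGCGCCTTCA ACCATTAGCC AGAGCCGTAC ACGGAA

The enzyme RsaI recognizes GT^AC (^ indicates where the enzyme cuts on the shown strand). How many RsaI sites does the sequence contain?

GTAC occurs starting at positions 46, 97.
RsaI cuts at 2 sites.

2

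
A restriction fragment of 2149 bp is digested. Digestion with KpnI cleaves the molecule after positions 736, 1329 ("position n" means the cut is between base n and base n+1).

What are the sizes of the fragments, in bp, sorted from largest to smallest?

Linear molecule, 2 cuts → 3 fragments:
  736 − 0 = 736 bp
  1329 − 736 = 593 bp
  2149 − 1329 = 820 bp
Sorted largest to smallest: 820, 736, 593 bp.

820, 736, 593 bp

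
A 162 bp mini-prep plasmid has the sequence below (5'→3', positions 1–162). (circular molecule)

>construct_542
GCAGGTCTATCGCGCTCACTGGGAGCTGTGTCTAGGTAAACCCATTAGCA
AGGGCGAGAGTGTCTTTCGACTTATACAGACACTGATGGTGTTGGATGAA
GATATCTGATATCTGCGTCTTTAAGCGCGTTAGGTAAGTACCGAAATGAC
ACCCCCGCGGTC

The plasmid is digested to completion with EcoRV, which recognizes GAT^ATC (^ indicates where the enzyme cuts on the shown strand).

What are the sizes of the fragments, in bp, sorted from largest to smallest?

EcoRV sites (GATATC) start at positions 101, 108.
EcoRV cuts after base 3 of each site, so after positions 103, 110.
Circular molecule, 2 cuts → 2 fragments:
  104–110 → 7 bp
  111–162 then 1–103 → 52 + 103 = 155 bp
Sorted largest to smallest: 155, 7 bp.

155, 7 bp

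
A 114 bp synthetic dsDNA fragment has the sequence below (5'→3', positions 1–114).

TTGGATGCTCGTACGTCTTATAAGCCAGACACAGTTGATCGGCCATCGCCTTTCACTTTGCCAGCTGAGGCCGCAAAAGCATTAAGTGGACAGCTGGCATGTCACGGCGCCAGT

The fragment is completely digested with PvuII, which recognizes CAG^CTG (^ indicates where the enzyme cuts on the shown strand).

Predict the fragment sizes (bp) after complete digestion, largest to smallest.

64, 29, 21 bp

PvuII sites (CAGCTG) start at positions 62, 91.
PvuII cuts after base 3 of each site, so after positions 64, 93.
Linear molecule, 2 cuts → 3 fragments:
  1–64 → 64 bp
  65–93 → 29 bp
  94–114 → 21 bp
Sorted largest to smallest: 64, 29, 21 bp.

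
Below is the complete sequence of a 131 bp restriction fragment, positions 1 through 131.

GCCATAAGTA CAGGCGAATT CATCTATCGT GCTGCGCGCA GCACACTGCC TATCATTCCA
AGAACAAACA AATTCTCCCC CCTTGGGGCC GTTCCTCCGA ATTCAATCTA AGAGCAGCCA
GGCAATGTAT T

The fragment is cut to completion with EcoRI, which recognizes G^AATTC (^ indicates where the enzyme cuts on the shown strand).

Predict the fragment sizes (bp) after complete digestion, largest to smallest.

83, 32, 16 bp

EcoRI sites (GAATTC) start at positions 16, 99.
EcoRI cuts after the first base of each site, so after positions 16, 99.
Linear molecule, 2 cuts → 3 fragments:
  1–16 → 16 bp
  17–99 → 83 bp
  100–131 → 32 bp
Sorted largest to smallest: 83, 32, 16 bp.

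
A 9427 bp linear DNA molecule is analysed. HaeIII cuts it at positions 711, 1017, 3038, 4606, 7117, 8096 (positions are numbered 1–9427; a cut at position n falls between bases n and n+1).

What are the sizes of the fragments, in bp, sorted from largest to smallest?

2511, 2021, 1568, 1331, 979, 711, 306 bp

Linear molecule, 6 cuts → 7 fragments:
  711 − 0 = 711 bp
  1017 − 711 = 306 bp
  3038 − 1017 = 2021 bp
  4606 − 3038 = 1568 bp
  7117 − 4606 = 2511 bp
  8096 − 7117 = 979 bp
  9427 − 8096 = 1331 bp
Sorted largest to smallest: 2511, 2021, 1568, 1331, 979, 711, 306 bp.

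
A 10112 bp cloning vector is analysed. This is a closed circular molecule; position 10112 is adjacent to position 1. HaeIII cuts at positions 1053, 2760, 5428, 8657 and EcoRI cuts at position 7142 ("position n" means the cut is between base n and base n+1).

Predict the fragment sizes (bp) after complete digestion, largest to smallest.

2668, 2508, 1714, 1707, 1515 bp

Combined cut positions (sorted): 1053, 2760, 5428, 7142, 8657.
Circular molecule, 5 cuts → 5 fragments:
  2760 − 1053 = 1707 bp
  5428 − 2760 = 2668 bp
  7142 − 5428 = 1714 bp
  8657 − 7142 = 1515 bp
  wrap: 10112 − 8657 + 1053 = 2508 bp
Sorted largest to smallest: 2668, 2508, 1714, 1707, 1515 bp.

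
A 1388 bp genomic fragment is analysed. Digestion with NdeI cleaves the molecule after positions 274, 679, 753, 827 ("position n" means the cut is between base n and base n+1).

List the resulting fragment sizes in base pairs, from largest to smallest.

561, 405, 274, 74, 74 bp

Linear molecule, 4 cuts → 5 fragments:
  274 − 0 = 274 bp
  679 − 274 = 405 bp
  753 − 679 = 74 bp
  827 − 753 = 74 bp
  1388 − 827 = 561 bp
Sorted largest to smallest: 561, 405, 274, 74, 74 bp.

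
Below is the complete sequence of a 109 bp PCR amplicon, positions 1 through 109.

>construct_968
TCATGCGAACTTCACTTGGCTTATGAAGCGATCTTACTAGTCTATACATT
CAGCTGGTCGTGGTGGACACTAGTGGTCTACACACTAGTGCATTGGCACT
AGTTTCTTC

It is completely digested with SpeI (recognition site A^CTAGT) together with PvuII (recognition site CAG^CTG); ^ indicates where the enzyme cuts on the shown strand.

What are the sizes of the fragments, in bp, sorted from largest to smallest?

SpeI sites (ACTAGT) start at positions 36, 69, 84, 98.
SpeI cuts after the first base of each site, so after positions 36, 69, 84, 98.
The PvuII site (CAGCTG) starts at position 51.
PvuII cuts after base 3 of each site, so after position 53.
Combined cut positions: 36, 53, 69, 84, 98.
Linear molecule, 5 cuts → 6 fragments:
  1–36 → 36 bp
  37–53 → 17 bp
  54–69 → 16 bp
  70–84 → 15 bp
  85–98 → 14 bp
  99–109 → 11 bp
Sorted largest to smallest: 36, 17, 16, 15, 14, 11 bp.

36, 17, 16, 15, 14, 11 bp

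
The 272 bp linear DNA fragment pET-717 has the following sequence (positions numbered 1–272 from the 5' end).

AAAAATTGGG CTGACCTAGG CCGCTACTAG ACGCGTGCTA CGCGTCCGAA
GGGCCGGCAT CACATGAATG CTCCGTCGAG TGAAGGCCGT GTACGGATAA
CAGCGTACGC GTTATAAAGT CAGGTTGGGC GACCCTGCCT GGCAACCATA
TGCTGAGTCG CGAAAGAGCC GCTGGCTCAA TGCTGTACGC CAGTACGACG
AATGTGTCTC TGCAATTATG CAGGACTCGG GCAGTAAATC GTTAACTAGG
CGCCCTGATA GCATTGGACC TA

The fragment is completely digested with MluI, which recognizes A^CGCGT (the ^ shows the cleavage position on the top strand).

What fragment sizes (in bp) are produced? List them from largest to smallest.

165, 67, 31, 9 bp

MluI sites (ACGCGT) start at positions 31, 40, 107.
MluI cuts after the first base of each site, so after positions 31, 40, 107.
Linear molecule, 3 cuts → 4 fragments:
  1–31 → 31 bp
  32–40 → 9 bp
  41–107 → 67 bp
  108–272 → 165 bp
Sorted largest to smallest: 165, 67, 31, 9 bp.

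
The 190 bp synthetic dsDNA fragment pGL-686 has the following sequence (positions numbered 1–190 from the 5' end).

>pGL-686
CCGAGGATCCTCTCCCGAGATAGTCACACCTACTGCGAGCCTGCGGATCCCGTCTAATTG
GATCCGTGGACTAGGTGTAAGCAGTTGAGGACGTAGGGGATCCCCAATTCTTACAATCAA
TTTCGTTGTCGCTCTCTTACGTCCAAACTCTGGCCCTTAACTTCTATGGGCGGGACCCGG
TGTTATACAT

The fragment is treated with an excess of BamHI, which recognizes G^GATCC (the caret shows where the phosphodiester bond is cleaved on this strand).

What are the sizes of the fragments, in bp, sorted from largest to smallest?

BamHI sites (GGATCC) start at positions 5, 45, 60, 98.
BamHI cuts after the first base of each site, so after positions 5, 45, 60, 98.
Linear molecule, 4 cuts → 5 fragments:
  1–5 → 5 bp
  6–45 → 40 bp
  46–60 → 15 bp
  61–98 → 38 bp
  99–190 → 92 bp
Sorted largest to smallest: 92, 40, 38, 15, 5 bp.

92, 40, 38, 15, 5 bp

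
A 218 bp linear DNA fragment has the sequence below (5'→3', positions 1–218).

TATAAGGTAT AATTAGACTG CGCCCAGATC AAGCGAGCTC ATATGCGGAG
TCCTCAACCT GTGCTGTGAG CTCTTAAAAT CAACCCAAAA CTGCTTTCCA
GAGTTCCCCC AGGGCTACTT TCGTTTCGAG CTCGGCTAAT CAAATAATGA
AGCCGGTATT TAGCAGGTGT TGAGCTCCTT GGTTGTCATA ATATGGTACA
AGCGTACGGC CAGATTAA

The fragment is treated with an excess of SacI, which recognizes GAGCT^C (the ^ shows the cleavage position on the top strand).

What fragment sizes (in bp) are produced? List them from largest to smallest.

SacI sites (GAGCTC) start at positions 35, 68, 128, 172.
SacI cuts after base 5 of each site (before the last base), so after positions 39, 72, 132, 176.
Linear molecule, 4 cuts → 5 fragments:
  1–39 → 39 bp
  40–72 → 33 bp
  73–132 → 60 bp
  133–176 → 44 bp
  177–218 → 42 bp
Sorted largest to smallest: 60, 44, 42, 39, 33 bp.

60, 44, 42, 39, 33 bp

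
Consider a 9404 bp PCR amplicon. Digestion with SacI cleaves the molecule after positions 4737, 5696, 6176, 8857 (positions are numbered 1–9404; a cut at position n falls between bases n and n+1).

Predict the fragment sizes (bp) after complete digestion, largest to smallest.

Linear molecule, 4 cuts → 5 fragments:
  4737 − 0 = 4737 bp
  5696 − 4737 = 959 bp
  6176 − 5696 = 480 bp
  8857 − 6176 = 2681 bp
  9404 − 8857 = 547 bp
Sorted largest to smallest: 4737, 2681, 959, 547, 480 bp.

4737, 2681, 959, 547, 480 bp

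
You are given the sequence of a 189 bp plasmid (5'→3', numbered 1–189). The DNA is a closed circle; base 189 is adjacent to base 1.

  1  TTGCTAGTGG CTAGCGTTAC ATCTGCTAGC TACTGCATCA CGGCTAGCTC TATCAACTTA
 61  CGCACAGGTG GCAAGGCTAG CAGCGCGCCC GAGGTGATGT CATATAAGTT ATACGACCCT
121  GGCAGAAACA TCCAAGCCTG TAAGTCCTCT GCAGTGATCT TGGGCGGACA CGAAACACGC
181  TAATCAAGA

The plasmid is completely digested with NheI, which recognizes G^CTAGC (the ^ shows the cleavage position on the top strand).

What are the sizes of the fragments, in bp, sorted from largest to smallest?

123, 33, 18, 15 bp

NheI sites (GCTAGC) start at positions 10, 25, 43, 76.
NheI cuts after the first base of each site, so after positions 10, 25, 43, 76.
Circular molecule, 4 cuts → 4 fragments:
  11–25 → 15 bp
  26–43 → 18 bp
  44–76 → 33 bp
  77–189 then 1–10 → 113 + 10 = 123 bp
Sorted largest to smallest: 123, 33, 18, 15 bp.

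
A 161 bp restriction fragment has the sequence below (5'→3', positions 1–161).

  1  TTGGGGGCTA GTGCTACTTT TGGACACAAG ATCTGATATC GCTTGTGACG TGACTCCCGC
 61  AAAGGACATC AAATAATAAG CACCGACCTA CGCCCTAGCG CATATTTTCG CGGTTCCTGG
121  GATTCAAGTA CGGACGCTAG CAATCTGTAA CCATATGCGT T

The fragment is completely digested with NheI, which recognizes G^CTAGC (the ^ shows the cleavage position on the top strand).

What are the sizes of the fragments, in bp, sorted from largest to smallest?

136, 25 bp

The NheI site (GCTAGC) starts at position 136.
NheI cuts after the first base of each site, so after position 136.
Linear molecule, 1 cut → 2 fragments:
  1–136 → 136 bp
  137–161 → 25 bp
Sorted largest to smallest: 136, 25 bp.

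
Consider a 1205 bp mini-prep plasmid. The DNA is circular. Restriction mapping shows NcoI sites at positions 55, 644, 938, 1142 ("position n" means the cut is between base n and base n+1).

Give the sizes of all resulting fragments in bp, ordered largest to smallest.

Circular molecule, 4 cuts → 4 fragments:
  644 − 55 = 589 bp
  938 − 644 = 294 bp
  1142 − 938 = 204 bp
  wrap: 1205 − 1142 + 55 = 118 bp
Sorted largest to smallest: 589, 294, 204, 118 bp.

589, 294, 204, 118 bp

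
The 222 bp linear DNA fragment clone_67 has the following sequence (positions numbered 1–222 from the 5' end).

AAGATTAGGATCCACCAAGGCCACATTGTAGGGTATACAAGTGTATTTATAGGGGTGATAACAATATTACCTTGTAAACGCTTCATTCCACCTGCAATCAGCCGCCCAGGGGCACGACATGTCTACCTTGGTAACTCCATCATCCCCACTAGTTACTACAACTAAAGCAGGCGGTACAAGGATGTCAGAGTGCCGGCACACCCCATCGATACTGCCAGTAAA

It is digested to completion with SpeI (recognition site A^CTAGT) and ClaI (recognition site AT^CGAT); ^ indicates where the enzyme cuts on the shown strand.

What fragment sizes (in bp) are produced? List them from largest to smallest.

148, 58, 16 bp

The SpeI site (ACTAGT) starts at position 148.
SpeI cuts after the first base of each site, so after position 148.
The ClaI site (ATCGAT) starts at position 205.
ClaI cuts after base 2 of each site, so after position 206.
Combined cut positions: 148, 206.
Linear molecule, 2 cuts → 3 fragments:
  1–148 → 148 bp
  149–206 → 58 bp
  207–222 → 16 bp
Sorted largest to smallest: 148, 58, 16 bp.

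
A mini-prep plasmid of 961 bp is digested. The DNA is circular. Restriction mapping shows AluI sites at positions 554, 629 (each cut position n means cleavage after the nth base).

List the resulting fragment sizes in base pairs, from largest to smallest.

Circular molecule, 2 cuts → 2 fragments:
  629 − 554 = 75 bp
  wrap: 961 − 629 + 554 = 886 bp
Sorted largest to smallest: 886, 75 bp.

886, 75 bp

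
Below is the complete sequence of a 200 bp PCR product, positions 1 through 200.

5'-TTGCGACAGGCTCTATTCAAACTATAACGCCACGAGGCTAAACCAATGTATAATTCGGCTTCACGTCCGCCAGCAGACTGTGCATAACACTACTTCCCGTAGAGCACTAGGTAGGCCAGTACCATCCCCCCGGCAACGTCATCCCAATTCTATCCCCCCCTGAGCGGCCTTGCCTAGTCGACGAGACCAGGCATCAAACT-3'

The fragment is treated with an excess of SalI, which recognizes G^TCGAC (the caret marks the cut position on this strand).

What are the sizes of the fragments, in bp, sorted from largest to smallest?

177, 23 bp

The SalI site (GTCGAC) starts at position 177.
SalI cuts after the first base of each site, so after position 177.
Linear molecule, 1 cut → 2 fragments:
  1–177 → 177 bp
  178–200 → 23 bp
Sorted largest to smallest: 177, 23 bp.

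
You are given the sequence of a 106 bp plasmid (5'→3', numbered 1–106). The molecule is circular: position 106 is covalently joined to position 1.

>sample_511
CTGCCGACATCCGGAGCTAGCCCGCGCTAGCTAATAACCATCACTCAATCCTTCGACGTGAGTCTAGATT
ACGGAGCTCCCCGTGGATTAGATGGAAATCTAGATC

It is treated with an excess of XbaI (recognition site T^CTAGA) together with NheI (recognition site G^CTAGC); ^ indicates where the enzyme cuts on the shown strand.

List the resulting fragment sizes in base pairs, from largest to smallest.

XbaI sites (TCTAGA) start at positions 63, 99.
XbaI cuts after the first base of each site, so after positions 63, 99.
NheI sites (GCTAGC) start at positions 16, 26.
NheI cuts after the first base of each site, so after positions 16, 26.
Combined cut positions: 16, 26, 63, 99.
Circular molecule, 4 cuts → 4 fragments:
  17–26 → 10 bp
  27–63 → 37 bp
  64–99 → 36 bp
  100–106 then 1–16 → 7 + 16 = 23 bp
Sorted largest to smallest: 37, 36, 23, 10 bp.

37, 36, 23, 10 bp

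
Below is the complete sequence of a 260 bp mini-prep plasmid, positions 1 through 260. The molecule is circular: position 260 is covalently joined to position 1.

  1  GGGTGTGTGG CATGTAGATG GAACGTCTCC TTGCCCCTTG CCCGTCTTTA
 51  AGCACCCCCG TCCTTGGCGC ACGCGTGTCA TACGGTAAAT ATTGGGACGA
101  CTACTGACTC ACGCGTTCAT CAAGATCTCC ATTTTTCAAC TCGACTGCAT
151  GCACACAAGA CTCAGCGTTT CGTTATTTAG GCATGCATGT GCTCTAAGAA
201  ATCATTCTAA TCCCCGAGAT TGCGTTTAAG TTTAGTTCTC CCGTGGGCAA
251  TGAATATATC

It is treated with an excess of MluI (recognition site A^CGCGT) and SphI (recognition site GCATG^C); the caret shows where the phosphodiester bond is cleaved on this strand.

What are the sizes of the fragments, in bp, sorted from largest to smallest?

MluI sites (ACGCGT) start at positions 71, 111.
MluI cuts after the first base of each site, so after positions 71, 111.
SphI sites (GCATGC) start at positions 147, 181.
SphI cuts after base 5 of each site (before the last base), so after positions 151, 185.
Combined cut positions: 71, 111, 151, 185.
Circular molecule, 4 cuts → 4 fragments:
  72–111 → 40 bp
  112–151 → 40 bp
  152–185 → 34 bp
  186–260 then 1–71 → 75 + 71 = 146 bp
Sorted largest to smallest: 146, 40, 40, 34 bp.

146, 40, 40, 34 bp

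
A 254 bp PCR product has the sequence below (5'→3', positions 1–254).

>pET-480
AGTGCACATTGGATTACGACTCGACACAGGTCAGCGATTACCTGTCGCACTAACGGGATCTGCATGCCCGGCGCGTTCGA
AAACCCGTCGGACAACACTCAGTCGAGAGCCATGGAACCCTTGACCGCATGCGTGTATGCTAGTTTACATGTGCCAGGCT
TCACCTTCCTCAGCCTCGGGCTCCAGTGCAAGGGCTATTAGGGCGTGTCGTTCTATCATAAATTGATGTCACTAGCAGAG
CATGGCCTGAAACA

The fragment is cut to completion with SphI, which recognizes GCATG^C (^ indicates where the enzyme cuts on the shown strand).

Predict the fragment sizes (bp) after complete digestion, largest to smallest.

123, 66, 65 bp

SphI sites (GCATGC) start at positions 62, 127.
SphI cuts after base 5 of each site (before the last base), so after positions 66, 131.
Linear molecule, 2 cuts → 3 fragments:
  1–66 → 66 bp
  67–131 → 65 bp
  132–254 → 123 bp
Sorted largest to smallest: 123, 66, 65 bp.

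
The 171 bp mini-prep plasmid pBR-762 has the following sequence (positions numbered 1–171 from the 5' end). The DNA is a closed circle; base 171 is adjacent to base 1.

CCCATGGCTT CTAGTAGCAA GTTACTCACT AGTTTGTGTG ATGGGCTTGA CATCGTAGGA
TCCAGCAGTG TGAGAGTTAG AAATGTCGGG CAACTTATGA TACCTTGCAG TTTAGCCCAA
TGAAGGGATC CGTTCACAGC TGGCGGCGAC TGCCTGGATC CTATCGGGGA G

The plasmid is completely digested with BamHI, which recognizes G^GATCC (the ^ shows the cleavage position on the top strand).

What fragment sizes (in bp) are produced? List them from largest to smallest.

73, 68, 30 bp

BamHI sites (GGATCC) start at positions 58, 126, 156.
BamHI cuts after the first base of each site, so after positions 58, 126, 156.
Circular molecule, 3 cuts → 3 fragments:
  59–126 → 68 bp
  127–156 → 30 bp
  157–171 then 1–58 → 15 + 58 = 73 bp
Sorted largest to smallest: 73, 68, 30 bp.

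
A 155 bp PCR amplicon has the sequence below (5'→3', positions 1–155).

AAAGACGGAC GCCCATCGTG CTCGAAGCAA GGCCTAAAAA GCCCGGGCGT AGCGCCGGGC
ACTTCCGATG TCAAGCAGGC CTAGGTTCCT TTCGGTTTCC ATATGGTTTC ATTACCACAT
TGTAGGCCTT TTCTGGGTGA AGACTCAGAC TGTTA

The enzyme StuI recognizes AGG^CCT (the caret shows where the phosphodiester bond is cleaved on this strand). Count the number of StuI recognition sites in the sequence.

3

AGGCCT occurs starting at positions 30, 77, 124.
StuI cuts at 3 sites.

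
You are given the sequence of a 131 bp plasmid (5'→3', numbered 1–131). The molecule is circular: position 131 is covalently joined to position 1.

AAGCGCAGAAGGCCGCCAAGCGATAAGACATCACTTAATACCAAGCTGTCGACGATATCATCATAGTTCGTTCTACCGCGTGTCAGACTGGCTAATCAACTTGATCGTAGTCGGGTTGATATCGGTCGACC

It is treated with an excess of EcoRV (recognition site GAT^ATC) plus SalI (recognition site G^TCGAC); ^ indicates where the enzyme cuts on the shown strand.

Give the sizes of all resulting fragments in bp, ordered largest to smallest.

64, 54, 8, 5 bp

EcoRV sites (GATATC) start at positions 54, 118.
EcoRV cuts after base 3 of each site, so after positions 56, 120.
SalI sites (GTCGAC) start at positions 48, 125.
SalI cuts after the first base of each site, so after positions 48, 125.
Combined cut positions: 48, 56, 120, 125.
Circular molecule, 4 cuts → 4 fragments:
  49–56 → 8 bp
  57–120 → 64 bp
  121–125 → 5 bp
  126–131 then 1–48 → 6 + 48 = 54 bp
Sorted largest to smallest: 64, 54, 8, 5 bp.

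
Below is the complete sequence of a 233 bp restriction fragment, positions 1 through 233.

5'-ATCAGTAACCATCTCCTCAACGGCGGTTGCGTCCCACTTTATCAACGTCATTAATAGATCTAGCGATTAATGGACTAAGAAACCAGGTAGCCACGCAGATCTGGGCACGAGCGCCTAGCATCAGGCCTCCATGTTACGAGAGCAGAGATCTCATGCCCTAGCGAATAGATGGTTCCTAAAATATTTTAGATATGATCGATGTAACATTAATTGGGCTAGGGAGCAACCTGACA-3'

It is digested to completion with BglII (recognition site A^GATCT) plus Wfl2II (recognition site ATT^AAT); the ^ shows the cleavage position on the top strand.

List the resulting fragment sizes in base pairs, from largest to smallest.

BglII sites (AGATCT) start at positions 56, 97, 146.
BglII cuts after the first base of each site, so after positions 56, 97, 146.
Wfl2II sites (ATTAAT) start at positions 50, 66, 206.
Wfl2II cuts after base 3 of each site, so after positions 52, 68, 208.
Combined cut positions: 52, 56, 68, 97, 146, 208.
Linear molecule, 6 cuts → 7 fragments:
  1–52 → 52 bp
  53–56 → 4 bp
  57–68 → 12 bp
  69–97 → 29 bp
  98–146 → 49 bp
  147–208 → 62 bp
  209–233 → 25 bp
Sorted largest to smallest: 62, 52, 49, 29, 25, 12, 4 bp.

62, 52, 49, 29, 25, 12, 4 bp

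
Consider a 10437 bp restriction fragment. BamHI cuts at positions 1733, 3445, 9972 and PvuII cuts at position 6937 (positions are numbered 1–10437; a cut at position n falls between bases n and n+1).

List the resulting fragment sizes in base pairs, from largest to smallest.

Combined cut positions (sorted): 1733, 3445, 6937, 9972.
Linear molecule, 4 cuts → 5 fragments:
  1733 − 0 = 1733 bp
  3445 − 1733 = 1712 bp
  6937 − 3445 = 3492 bp
  9972 − 6937 = 3035 bp
  10437 − 9972 = 465 bp
Sorted largest to smallest: 3492, 3035, 1733, 1712, 465 bp.

3492, 3035, 1733, 1712, 465 bp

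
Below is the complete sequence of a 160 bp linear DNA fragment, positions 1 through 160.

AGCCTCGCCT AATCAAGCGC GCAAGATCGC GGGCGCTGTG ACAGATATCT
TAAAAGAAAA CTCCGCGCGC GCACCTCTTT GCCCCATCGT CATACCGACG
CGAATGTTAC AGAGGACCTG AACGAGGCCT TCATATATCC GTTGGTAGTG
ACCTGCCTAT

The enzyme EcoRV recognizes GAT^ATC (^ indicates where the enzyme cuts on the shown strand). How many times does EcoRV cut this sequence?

GATATC occurs starting at position 44.
EcoRV cuts at 1 site.

1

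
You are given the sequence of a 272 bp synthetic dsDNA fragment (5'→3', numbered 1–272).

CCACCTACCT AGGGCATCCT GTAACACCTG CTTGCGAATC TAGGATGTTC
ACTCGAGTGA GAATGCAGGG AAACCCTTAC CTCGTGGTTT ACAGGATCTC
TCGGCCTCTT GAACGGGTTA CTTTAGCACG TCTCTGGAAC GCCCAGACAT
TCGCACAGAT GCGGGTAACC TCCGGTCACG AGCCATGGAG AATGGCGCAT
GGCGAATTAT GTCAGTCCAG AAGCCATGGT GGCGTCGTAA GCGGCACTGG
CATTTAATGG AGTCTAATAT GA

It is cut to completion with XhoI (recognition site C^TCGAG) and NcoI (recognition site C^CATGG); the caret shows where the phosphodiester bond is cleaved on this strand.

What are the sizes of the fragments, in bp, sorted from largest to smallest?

The XhoI site (CTCGAG) starts at position 52.
XhoI cuts after the first base of each site, so after position 52.
NcoI sites (CCATGG) start at positions 183, 224.
NcoI cuts after the first base of each site, so after positions 183, 224.
Combined cut positions: 52, 183, 224.
Linear molecule, 3 cuts → 4 fragments:
  1–52 → 52 bp
  53–183 → 131 bp
  184–224 → 41 bp
  225–272 → 48 bp
Sorted largest to smallest: 131, 52, 48, 41 bp.

131, 52, 48, 41 bp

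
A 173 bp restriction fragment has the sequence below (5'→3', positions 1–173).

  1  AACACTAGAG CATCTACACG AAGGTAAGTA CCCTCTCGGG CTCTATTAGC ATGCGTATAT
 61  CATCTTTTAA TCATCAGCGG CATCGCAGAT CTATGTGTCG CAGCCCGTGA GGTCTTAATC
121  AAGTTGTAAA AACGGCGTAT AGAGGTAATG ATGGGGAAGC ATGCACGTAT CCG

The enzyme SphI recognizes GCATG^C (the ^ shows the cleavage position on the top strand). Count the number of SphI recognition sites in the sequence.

GCATGC occurs starting at positions 49, 159.
SphI cuts at 2 sites.

2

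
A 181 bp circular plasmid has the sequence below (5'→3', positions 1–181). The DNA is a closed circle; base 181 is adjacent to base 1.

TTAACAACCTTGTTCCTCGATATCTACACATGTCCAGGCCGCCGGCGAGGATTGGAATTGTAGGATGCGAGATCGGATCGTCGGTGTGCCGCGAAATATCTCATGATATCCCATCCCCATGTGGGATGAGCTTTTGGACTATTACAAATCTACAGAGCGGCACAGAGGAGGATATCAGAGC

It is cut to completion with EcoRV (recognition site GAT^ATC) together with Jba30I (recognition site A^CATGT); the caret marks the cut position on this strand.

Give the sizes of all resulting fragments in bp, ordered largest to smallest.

EcoRV sites (GATATC) start at positions 19, 105, 171.
EcoRV cuts after base 3 of each site, so after positions 21, 107, 173.
The Jba30I site (ACATGT) starts at position 28.
Jba30I cuts after the first base of each site, so after position 28.
Combined cut positions: 21, 28, 107, 173.
Circular molecule, 4 cuts → 4 fragments:
  22–28 → 7 bp
  29–107 → 79 bp
  108–173 → 66 bp
  174–181 then 1–21 → 8 + 21 = 29 bp
Sorted largest to smallest: 79, 66, 29, 7 bp.

79, 66, 29, 7 bp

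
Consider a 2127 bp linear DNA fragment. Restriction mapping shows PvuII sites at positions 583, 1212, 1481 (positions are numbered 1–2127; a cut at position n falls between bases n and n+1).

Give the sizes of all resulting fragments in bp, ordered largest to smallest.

Linear molecule, 3 cuts → 4 fragments:
  583 − 0 = 583 bp
  1212 − 583 = 629 bp
  1481 − 1212 = 269 bp
  2127 − 1481 = 646 bp
Sorted largest to smallest: 646, 629, 583, 269 bp.

646, 629, 583, 269 bp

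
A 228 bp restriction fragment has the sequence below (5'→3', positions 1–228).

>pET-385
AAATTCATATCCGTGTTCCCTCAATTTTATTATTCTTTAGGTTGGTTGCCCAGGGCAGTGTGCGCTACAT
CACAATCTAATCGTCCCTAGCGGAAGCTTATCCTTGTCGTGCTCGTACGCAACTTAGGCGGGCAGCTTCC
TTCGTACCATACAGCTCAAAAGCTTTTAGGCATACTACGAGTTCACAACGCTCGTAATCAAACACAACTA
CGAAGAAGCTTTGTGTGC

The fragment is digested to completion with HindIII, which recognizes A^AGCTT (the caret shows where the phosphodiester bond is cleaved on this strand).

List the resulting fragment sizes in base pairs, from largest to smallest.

94, 66, 56, 12 bp

HindIII sites (AAGCTT) start at positions 94, 160, 216.
HindIII cuts after the first base of each site, so after positions 94, 160, 216.
Linear molecule, 3 cuts → 4 fragments:
  1–94 → 94 bp
  95–160 → 66 bp
  161–216 → 56 bp
  217–228 → 12 bp
Sorted largest to smallest: 94, 66, 56, 12 bp.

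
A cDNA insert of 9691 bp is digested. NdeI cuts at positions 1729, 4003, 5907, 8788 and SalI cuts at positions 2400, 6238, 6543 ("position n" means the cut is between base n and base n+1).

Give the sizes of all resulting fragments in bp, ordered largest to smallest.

Combined cut positions (sorted): 1729, 2400, 4003, 5907, 6238, 6543, 8788.
Linear molecule, 7 cuts → 8 fragments:
  1729 − 0 = 1729 bp
  2400 − 1729 = 671 bp
  4003 − 2400 = 1603 bp
  5907 − 4003 = 1904 bp
  6238 − 5907 = 331 bp
  6543 − 6238 = 305 bp
  8788 − 6543 = 2245 bp
  9691 − 8788 = 903 bp
Sorted largest to smallest: 2245, 1904, 1729, 1603, 903, 671, 331, 305 bp.

2245, 1904, 1729, 1603, 903, 671, 331, 305 bp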